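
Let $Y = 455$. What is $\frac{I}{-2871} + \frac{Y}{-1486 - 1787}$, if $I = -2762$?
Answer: $\frac{2577907}{3132261} \approx 0.82302$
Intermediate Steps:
$\frac{I}{-2871} + \frac{Y}{-1486 - 1787} = - \frac{2762}{-2871} + \frac{455}{-1486 - 1787} = \left(-2762\right) \left(- \frac{1}{2871}\right) + \frac{455}{-1486 - 1787} = \frac{2762}{2871} + \frac{455}{-3273} = \frac{2762}{2871} + 455 \left(- \frac{1}{3273}\right) = \frac{2762}{2871} - \frac{455}{3273} = \frac{2577907}{3132261}$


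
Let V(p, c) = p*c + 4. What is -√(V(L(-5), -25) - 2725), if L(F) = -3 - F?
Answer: -I*√2771 ≈ -52.64*I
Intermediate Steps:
V(p, c) = 4 + c*p (V(p, c) = c*p + 4 = 4 + c*p)
-√(V(L(-5), -25) - 2725) = -√((4 - 25*(-3 - 1*(-5))) - 2725) = -√((4 - 25*(-3 + 5)) - 2725) = -√((4 - 25*2) - 2725) = -√((4 - 50) - 2725) = -√(-46 - 2725) = -√(-2771) = -I*√2771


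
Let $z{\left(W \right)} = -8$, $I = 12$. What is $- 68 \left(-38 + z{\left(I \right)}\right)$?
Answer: $3128$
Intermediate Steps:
$- 68 \left(-38 + z{\left(I \right)}\right) = - 68 \left(-38 - 8\right) = \left(-68\right) \left(-46\right) = 3128$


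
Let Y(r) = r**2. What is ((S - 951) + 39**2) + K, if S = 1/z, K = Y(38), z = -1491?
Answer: 3002873/1491 ≈ 2014.0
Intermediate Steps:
K = 1444 (K = 38**2 = 1444)
S = -1/1491 (S = 1/(-1491) = -1/1491 ≈ -0.00067069)
((S - 951) + 39**2) + K = ((-1/1491 - 951) + 39**2) + 1444 = (-1417942/1491 + 1521) + 1444 = 849869/1491 + 1444 = 3002873/1491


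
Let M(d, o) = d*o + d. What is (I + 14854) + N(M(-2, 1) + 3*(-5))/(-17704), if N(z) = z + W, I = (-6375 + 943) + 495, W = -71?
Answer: 87785329/8852 ≈ 9917.0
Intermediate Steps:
M(d, o) = d + d*o
I = -4937 (I = -5432 + 495 = -4937)
N(z) = -71 + z (N(z) = z - 71 = -71 + z)
(I + 14854) + N(M(-2, 1) + 3*(-5))/(-17704) = (-4937 + 14854) + (-71 + (-2*(1 + 1) + 3*(-5)))/(-17704) = 9917 + (-71 + (-2*2 - 15))*(-1/17704) = 9917 + (-71 + (-4 - 15))*(-1/17704) = 9917 + (-71 - 19)*(-1/17704) = 9917 - 90*(-1/17704) = 9917 + 45/8852 = 87785329/8852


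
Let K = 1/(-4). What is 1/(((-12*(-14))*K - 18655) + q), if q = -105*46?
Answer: -1/23527 ≈ -4.2504e-5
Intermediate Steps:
q = -4830
K = -¼ ≈ -0.25000
1/(((-12*(-14))*K - 18655) + q) = 1/((-12*(-14)*(-¼) - 18655) - 4830) = 1/((168*(-¼) - 18655) - 4830) = 1/((-42 - 18655) - 4830) = 1/(-18697 - 4830) = 1/(-23527) = -1/23527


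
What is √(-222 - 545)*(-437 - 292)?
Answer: -729*I*√767 ≈ -20190.0*I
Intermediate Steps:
√(-222 - 545)*(-437 - 292) = √(-767)*(-729) = (I*√767)*(-729) = -729*I*√767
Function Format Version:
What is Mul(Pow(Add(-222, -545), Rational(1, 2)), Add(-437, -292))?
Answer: Mul(-729, I, Pow(767, Rational(1, 2))) ≈ Mul(-20190., I)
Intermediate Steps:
Mul(Pow(Add(-222, -545), Rational(1, 2)), Add(-437, -292)) = Mul(Pow(-767, Rational(1, 2)), -729) = Mul(Mul(I, Pow(767, Rational(1, 2))), -729) = Mul(-729, I, Pow(767, Rational(1, 2)))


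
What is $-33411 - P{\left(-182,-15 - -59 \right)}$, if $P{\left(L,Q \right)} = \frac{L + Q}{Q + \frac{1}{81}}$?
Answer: $- \frac{5178219}{155} \approx -33408.0$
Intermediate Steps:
$P{\left(L,Q \right)} = \frac{L + Q}{\frac{1}{81} + Q}$ ($P{\left(L,Q \right)} = \frac{L + Q}{Q + \frac{1}{81}} = \frac{L + Q}{\frac{1}{81} + Q}$)
$-33411 - P{\left(-182,-15 - -59 \right)} = -33411 - \frac{81 \left(-182 - -44\right)}{1 + 81 \left(-15 - -59\right)} = -33411 - \frac{81 \left(-182 + \left(-15 + 59\right)\right)}{1 + 81 \left(-15 + 59\right)} = -33411 - \frac{81 \left(-182 + 44\right)}{1 + 81 \cdot 44} = -33411 - 81 \frac{1}{1 + 3564} \left(-138\right) = -33411 - 81 \cdot \frac{1}{3565} \left(-138\right) = -33411 - - \frac{486}{155} = -33411 + \frac{486}{155} = - \frac{5178219}{155}$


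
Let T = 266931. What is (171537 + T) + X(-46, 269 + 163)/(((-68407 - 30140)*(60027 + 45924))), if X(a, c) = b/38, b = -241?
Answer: 173968239279323689/396763821486 ≈ 4.3847e+5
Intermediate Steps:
X(a, c) = -241/38
(171537 + T) + X(-46, 269 + 163)/(((-68407 - 30140)*(60027 + 45924))) = (171537 + 266931) - 241*1/((-68407 - 30140)*(60027 + 45924))/38 = 438468 - 241/(38*((-98547*105951))) = 438468 - 241/38/(-10441153197) = 438468 - 241/38*(-1/10441153197) = 438468 + 241/396763821486 = 173968239279323689/396763821486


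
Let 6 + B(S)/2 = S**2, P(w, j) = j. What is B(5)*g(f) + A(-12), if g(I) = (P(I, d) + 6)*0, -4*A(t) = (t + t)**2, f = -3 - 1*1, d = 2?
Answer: -144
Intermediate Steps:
f = -4 (f = -3 - 1 = -4)
A(t) = -t**2 (A(t) = -(t + t)**2/4 = -4*t**2/4 = -t**2)
B(S) = -12 + 2*S**2
g(I) = 0 (g(I) = (2 + 6)*0 = 8*0 = 0)
B(5)*g(f) + A(-12) = (-12 + 2*5**2)*0 - 1*(-12)**2 = (-12 + 2*25)*0 - 1*144 = (-12 + 50)*0 - 144 = 38*0 - 144 = 0 - 144 = -144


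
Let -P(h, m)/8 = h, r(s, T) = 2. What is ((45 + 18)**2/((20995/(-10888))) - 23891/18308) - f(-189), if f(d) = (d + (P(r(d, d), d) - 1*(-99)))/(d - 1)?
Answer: -158377317305/76875292 ≈ -2060.2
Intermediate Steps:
P(h, m) = -8*h
f(d) = (83 + d)/(-1 + d) (f(d) = (d + (-8*2 - 1*(-99)))/(d - 1) = (d + (-16 + 99))/(-1 + d) = (d + 83)/(-1 + d) = (83 + d)/(-1 + d))
((45 + 18)**2/((20995/(-10888))) - 23891/18308) - f(-189) = ((45 + 18)**2/((20995/(-10888))) - 23891/18308) - (83 - 189)/(-1 - 189) = (63**2/((20995*(-1/10888))) - 23891*1/18308) - (-106)/(-190) = (3969/(-20995/10888) - 23891/18308) - (-1)*(-106)/190 = (3969*(-10888/20995) - 23891/18308) - 1*53/95 = (-43214472/20995 - 23891/18308) - 53/95 = -791672144921/384376460 - 53/95 = -158377317305/76875292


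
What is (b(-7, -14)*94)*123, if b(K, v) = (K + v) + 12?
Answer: -104058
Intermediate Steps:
b(K, v) = 12 + K + v
(b(-7, -14)*94)*123 = ((12 - 7 - 14)*94)*123 = -9*94*123 = -846*123 = -104058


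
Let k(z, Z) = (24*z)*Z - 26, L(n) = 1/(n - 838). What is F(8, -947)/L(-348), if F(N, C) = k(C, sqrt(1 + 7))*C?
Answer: -29201692 - 51053542752*sqrt(2) ≈ -7.2230e+10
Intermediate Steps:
L(n) = 1/(-838 + n)
k(z, Z) = -26 + 24*Z*z (k(z, Z) = 24*Z*z - 26 = -26 + 24*Z*z)
F(N, C) = C*(-26 + 48*C*sqrt(2)) (F(N, C) = (-26 + 24*sqrt(1 + 7)*C)*C = (-26 + 24*sqrt(8)*C)*C = (-26 + 24*(2*sqrt(2))*C)*C = (-26 + 48*C*sqrt(2))*C = C*(-26 + 48*C*sqrt(2)))
F(8, -947)/L(-348) = (2*(-947)*(-13 + 24*(-947)*sqrt(2)))/(1/(-838 - 348)) = (2*(-947)*(-13 - 22728*sqrt(2)))/(1/(-1186)) = (24622 + 43046832*sqrt(2))/(-1/1186) = (24622 + 43046832*sqrt(2))*(-1186) = -29201692 - 51053542752*sqrt(2)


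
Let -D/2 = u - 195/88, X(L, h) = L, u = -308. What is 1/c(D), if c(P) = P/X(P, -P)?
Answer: 1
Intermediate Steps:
D = 27299/44 (D = -2*(-308 - 195/88) = -2*(-27299/88) = 27299/44 ≈ 620.43)
c(P) = 1 (c(P) = P/P = 1)
1/c(D) = 1/1 = 1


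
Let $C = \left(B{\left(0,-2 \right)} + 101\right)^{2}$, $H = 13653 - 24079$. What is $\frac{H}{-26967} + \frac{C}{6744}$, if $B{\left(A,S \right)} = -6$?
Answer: $\frac{104563373}{60621816} \approx 1.7248$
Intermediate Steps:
$H = -10426$ ($H = 13653 - 24079 = -10426$)
$C = 9025$ ($C = \left(-6 + 101\right)^{2} = 95^{2} = 9025$)
$\frac{H}{-26967} + \frac{C}{6744} = - \frac{10426}{-26967} + \frac{9025}{6744} = \left(-10426\right) \left(- \frac{1}{26967}\right) + 9025 \cdot \frac{1}{6744} = \frac{10426}{26967} + \frac{9025}{6744} = \frac{104563373}{60621816}$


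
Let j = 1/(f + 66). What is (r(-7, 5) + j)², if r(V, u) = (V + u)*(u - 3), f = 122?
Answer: 564001/35344 ≈ 15.957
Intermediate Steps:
r(V, u) = (-3 + u)*(V + u) (r(V, u) = (V + u)*(-3 + u) = (-3 + u)*(V + u))
j = 1/188 (j = 1/(122 + 66) = 1/188 ≈ 0.0053191)
(r(-7, 5) + j)² = ((5² - 3*(-7) - 3*5 - 7*5) + 1/188)² = ((25 + 21 - 15 - 35) + 1/188)² = (-4 + 1/188)² = (-751/188)² = 564001/35344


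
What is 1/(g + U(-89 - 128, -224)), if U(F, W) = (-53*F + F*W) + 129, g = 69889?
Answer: 1/130127 ≈ 7.6848e-6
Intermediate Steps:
U(F, W) = 129 - 53*F + F*W
1/(g + U(-89 - 128, -224)) = 1/(69889 + (129 - 53*(-89 - 128) + (-89 - 128)*(-224))) = 1/(69889 + (129 - 53*(-217) - 217*(-224))) = 1/(69889 + (129 + 11501 + 48608)) = 1/(69889 + 60238) = 1/130127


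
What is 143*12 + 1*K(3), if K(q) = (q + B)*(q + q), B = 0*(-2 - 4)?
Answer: 1734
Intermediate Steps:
B = 0 (B = 0*(-6) = 0)
K(q) = 2*q² (K(q) = (q + 0)*(q + q) = q*(2*q) = 2*q²)
143*12 + 1*K(3) = 143*12 + 1*(2*3²) = 1716 + 1*(2*9) = 1716 + 1*18 = 1716 + 18 = 1734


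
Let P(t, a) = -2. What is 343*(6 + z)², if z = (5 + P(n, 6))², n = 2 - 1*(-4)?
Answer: 77175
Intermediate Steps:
n = 6 (n = 2 + 4 = 6)
z = 9 (z = (5 - 2)² = 3² = 9)
343*(6 + z)² = 343*(6 + 9)² = 343*15² = 343*225 = 77175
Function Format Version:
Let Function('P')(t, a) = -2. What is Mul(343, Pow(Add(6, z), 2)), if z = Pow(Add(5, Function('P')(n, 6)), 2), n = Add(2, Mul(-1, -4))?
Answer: 77175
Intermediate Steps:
n = 6 (n = Add(2, 4) = 6)
z = 9 (z = Pow(Add(5, -2), 2) = Pow(3, 2) = 9)
Mul(343, Pow(Add(6, z), 2)) = Mul(343, Pow(Add(6, 9), 2)) = Mul(343, Pow(15, 2)) = Mul(343, 225) = 77175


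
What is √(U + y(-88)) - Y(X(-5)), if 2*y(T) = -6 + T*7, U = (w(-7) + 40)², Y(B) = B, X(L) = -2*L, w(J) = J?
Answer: -10 + √778 ≈ 17.893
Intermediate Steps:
U = 1089 (U = (-7 + 40)² = 33² = 1089)
y(T) = -3 + 7*T/2 (y(T) = (-6 + T*7)/2 = (-6 + 7*T)/2 = -3 + 7*T/2)
√(U + y(-88)) - Y(X(-5)) = √(1089 + (-3 + (7/2)*(-88))) - (-2)*(-5) = √(1089 + (-3 - 308)) - 1*10 = √(1089 - 311) - 10 = √778 - 10 = -10 + √778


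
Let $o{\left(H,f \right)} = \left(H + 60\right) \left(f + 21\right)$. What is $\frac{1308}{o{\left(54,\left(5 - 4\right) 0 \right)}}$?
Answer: $\frac{218}{399} \approx 0.54637$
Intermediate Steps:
$o{\left(H,f \right)} = \left(21 + f\right) \left(60 + H\right)$ ($o{\left(H,f \right)} = \left(60 + H\right) \left(21 + f\right) = \left(21 + f\right) \left(60 + H\right)$)
$\frac{1308}{o{\left(54,\left(5 - 4\right) 0 \right)}} = \frac{1308}{1260 + 21 \cdot 54 + 60 \left(5 - 4\right) 0 + 54 \left(5 - 4\right) 0} = \frac{1308}{1260 + 1134 + 60 \cdot 1 \cdot 0 + 54 \cdot 1 \cdot 0} = \frac{1308}{1260 + 1134 + 60 \cdot 0 + 54 \cdot 0} = \frac{1308}{1260 + 1134 + 0 + 0} = \frac{1308}{2394} = 1308 \cdot \frac{1}{2394} = \frac{218}{399}$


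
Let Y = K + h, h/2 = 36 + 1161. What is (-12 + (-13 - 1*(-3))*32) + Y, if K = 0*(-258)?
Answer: 2062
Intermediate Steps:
K = 0
h = 2394 (h = 2*(36 + 1161) = 2*1197 = 2394)
Y = 2394 (Y = 0 + 2394 = 2394)
(-12 + (-13 - 1*(-3))*32) + Y = (-12 + (-13 - 1*(-3))*32) + 2394 = (-12 + (-13 + 3)*32) + 2394 = (-12 - 10*32) + 2394 = (-12 - 320) + 2394 = -332 + 2394 = 2062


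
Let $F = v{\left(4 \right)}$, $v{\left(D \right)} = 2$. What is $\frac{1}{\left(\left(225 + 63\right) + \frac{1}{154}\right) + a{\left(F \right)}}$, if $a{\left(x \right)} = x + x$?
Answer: $\frac{154}{44969} \approx 0.0034246$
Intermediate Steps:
$F = 2$
$a{\left(x \right)} = 2 x$
$\frac{1}{\left(\left(225 + 63\right) + \frac{1}{154}\right) + a{\left(F \right)}} = \frac{1}{\left(\left(225 + 63\right) + \frac{1}{154}\right) + 2 \cdot 2} = \frac{1}{\left(288 + \frac{1}{154}\right) + 4} = \frac{1}{\frac{44353}{154} + 4} = \frac{1}{\frac{44969}{154}} = \frac{154}{44969}$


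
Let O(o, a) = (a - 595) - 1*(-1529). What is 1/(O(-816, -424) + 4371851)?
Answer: 1/4372361 ≈ 2.2871e-7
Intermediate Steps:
O(o, a) = 934 + a (O(o, a) = (-595 + a) + 1529 = 934 + a)
1/(O(-816, -424) + 4371851) = 1/((934 - 424) + 4371851) = 1/(510 + 4371851) = 1/4372361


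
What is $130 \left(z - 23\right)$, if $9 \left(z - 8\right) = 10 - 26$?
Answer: $- \frac{19630}{9} \approx -2181.1$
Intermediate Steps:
$z = \frac{56}{9}$ ($z = 8 + \frac{10 - 26}{9} = 8 + \frac{1}{9} \left(-16\right) = 8 - \frac{16}{9} = \frac{56}{9} \approx 6.2222$)
$130 \left(z - 23\right) = 130 \left(\frac{56}{9} - 23\right) = 130 \left(- \frac{151}{9}\right) = - \frac{19630}{9}$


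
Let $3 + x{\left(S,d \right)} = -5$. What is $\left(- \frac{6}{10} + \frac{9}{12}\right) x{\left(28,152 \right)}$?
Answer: $- \frac{6}{5} \approx -1.2$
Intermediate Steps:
$x{\left(S,d \right)} = -8$ ($x{\left(S,d \right)} = -3 - 5 = -8$)
$\left(- \frac{6}{10} + \frac{9}{12}\right) x{\left(28,152 \right)} = \left(- \frac{6}{10} + \frac{9}{12}\right) \left(-8\right) = \left(\left(-6\right) \frac{1}{10} + 9 \cdot \frac{1}{12}\right) \left(-8\right) = \left(- \frac{3}{5} + \frac{3}{4}\right) \left(-8\right) = \frac{3}{20} \left(-8\right) = - \frac{6}{5}$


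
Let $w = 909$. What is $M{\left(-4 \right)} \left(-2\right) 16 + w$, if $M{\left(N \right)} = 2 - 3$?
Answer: $941$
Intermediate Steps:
$M{\left(N \right)} = -1$
$M{\left(-4 \right)} \left(-2\right) 16 + w = \left(-1\right) \left(-2\right) 16 + 909 = 2 \cdot 16 + 909 = 32 + 909 = 941$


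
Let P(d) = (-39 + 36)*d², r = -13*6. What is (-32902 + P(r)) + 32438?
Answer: -18716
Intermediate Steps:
r = -78
P(d) = -3*d²
(-32902 + P(r)) + 32438 = (-32902 - 3*(-78)²) + 32438 = (-32902 - 3*6084) + 32438 = (-32902 - 18252) + 32438 = -51154 + 32438 = -18716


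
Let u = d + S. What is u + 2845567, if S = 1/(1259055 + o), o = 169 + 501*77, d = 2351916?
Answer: 6745298634884/1297801 ≈ 5.1975e+6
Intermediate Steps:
o = 38746 (o = 169 + 38577 = 38746)
S = 1/1297801 (S = 1/(1259055 + 38746) = 1/1297801 ≈ 7.7053e-7)
u = 3052318936717/1297801 (u = 2351916 + 1/1297801 = 3052318936717/1297801 ≈ 2.3519e+6)
u + 2845567 = 3052318936717/1297801 + 2845567 = 6745298634884/1297801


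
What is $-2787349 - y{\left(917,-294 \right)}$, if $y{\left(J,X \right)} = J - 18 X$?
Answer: $-2793558$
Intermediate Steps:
$-2787349 - y{\left(917,-294 \right)} = -2787349 - \left(917 - -5292\right) = -2787349 - \left(917 + 5292\right) = -2787349 - 6209 = -2793558$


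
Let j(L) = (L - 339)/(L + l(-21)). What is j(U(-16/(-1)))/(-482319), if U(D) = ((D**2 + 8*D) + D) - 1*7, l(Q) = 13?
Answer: -3/10878973 ≈ -2.7576e-7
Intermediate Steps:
U(D) = -7 + D**2 + 9*D (U(D) = (D**2 + 9*D) - 7 = -7 + D**2 + 9*D)
j(L) = (-339 + L)/(13 + L) (j(L) = (L - 339)/(L + 13) = (-339 + L)/(13 + L))
j(U(-16/(-1)))/(-482319) = ((-339 + (-7 + (-16/(-1))**2 + 9*(-16/(-1))))/(13 + (-7 + (-16/(-1))**2 + 9*(-16/(-1)))))/(-482319) = ((-339 + (-7 + (-16*(-1))**2 + 9*(-16*(-1))))/(13 + (-7 + (-16*(-1))**2 + 9*(-16*(-1)))))*(-1/482319) = ((-339 + (-7 + 16**2 + 9*16))/(13 + (-7 + 16**2 + 9*16)))*(-1/482319) = ((-339 + (-7 + 256 + 144))/(13 + (-7 + 256 + 144)))*(-1/482319) = ((-339 + 393)/(13 + 393))*(-1/482319) = (54/406)*(-1/482319) = ((1/406)*54)*(-1/482319) = (27/203)*(-1/482319) = -3/10878973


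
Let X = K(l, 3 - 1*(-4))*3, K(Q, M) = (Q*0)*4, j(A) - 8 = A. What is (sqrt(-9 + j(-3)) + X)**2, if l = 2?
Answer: -4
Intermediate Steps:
j(A) = 8 + A
K(Q, M) = 0 (K(Q, M) = 0*4 = 0)
X = 0 (X = 0*3 = 0)
(sqrt(-9 + j(-3)) + X)**2 = (sqrt(-9 + (8 - 3)) + 0)**2 = (sqrt(-9 + 5) + 0)**2 = (sqrt(-4) + 0)**2 = (2*I + 0)**2 = (2*I)**2 = -4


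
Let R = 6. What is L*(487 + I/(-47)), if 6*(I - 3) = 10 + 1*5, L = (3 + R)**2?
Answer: 3707127/94 ≈ 39438.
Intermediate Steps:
L = 81 (L = (3 + 6)**2 = 9**2 = 81)
I = 11/2 (I = 3 + (10 + 1*5)/6 = 3 + (10 + 5)/6 = 3 + (1/6)*15 = 3 + 5/2 = 11/2 ≈ 5.5000)
L*(487 + I/(-47)) = 81*(487 + (11/2)/(-47)) = 81*(487 + (11/2)*(-1/47)) = 81*(487 - 11/94) = 81*(45767/94) = 3707127/94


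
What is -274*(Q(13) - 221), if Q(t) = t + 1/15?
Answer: 854606/15 ≈ 56974.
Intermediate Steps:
Q(t) = 1/15 + t (Q(t) = t + 1/15 = 1/15 + t)
-274*(Q(13) - 221) = -274*((1/15 + 13) - 221) = -274*(196/15 - 221) = -274*(-3119/15) = 854606/15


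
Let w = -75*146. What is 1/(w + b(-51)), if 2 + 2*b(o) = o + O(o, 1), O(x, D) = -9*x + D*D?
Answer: -2/21493 ≈ -9.3054e-5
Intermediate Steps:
O(x, D) = D² - 9*x (O(x, D) = -9*x + D² = D² - 9*x)
b(o) = -½ - 4*o (b(o) = -1 + (o + (1² - 9*o))/2 = -1 + (o + (1 - 9*o))/2 = -1 + (1 - 8*o)/2 = -1 + (½ - 4*o) = -½ - 4*o)
w = -10950
1/(w + b(-51)) = 1/(-10950 + (-½ - 4*(-51))) = 1/(-10950 + (-½ + 204)) = 1/(-10950 + 407/2) = 1/(-21493/2) = -2/21493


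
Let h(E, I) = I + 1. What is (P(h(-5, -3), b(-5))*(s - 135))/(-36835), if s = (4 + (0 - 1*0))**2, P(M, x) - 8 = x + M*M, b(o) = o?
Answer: 833/36835 ≈ 0.022614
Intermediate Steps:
h(E, I) = 1 + I
P(M, x) = 8 + x + M**2 (P(M, x) = 8 + (x + M*M) = 8 + (x + M**2) = 8 + x + M**2)
s = 16 (s = (4 + (0 + 0))**2 = (4 + 0)**2 = 4**2 = 16)
(P(h(-5, -3), b(-5))*(s - 135))/(-36835) = ((8 - 5 + (1 - 3)**2)*(16 - 135))/(-36835) = ((8 - 5 + (-2)**2)*(-119))*(-1/36835) = ((8 - 5 + 4)*(-119))*(-1/36835) = (7*(-119))*(-1/36835) = -833*(-1/36835) = 833/36835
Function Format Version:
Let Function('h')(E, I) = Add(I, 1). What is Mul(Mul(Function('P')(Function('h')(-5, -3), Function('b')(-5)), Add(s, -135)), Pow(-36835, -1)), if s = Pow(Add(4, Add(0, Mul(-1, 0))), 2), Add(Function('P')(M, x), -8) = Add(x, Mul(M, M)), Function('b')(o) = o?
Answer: Rational(833, 36835) ≈ 0.022614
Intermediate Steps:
Function('h')(E, I) = Add(1, I)
Function('P')(M, x) = Add(8, x, Pow(M, 2)) (Function('P')(M, x) = Add(8, Add(x, Mul(M, M))) = Add(8, Add(x, Pow(M, 2))) = Add(8, x, Pow(M, 2)))
s = 16 (s = Pow(Add(4, Add(0, 0)), 2) = Pow(Add(4, 0), 2) = Pow(4, 2) = 16)
Mul(Mul(Function('P')(Function('h')(-5, -3), Function('b')(-5)), Add(s, -135)), Pow(-36835, -1)) = Mul(Mul(Add(8, -5, Pow(Add(1, -3), 2)), Add(16, -135)), Pow(-36835, -1)) = Mul(Mul(Add(8, -5, Pow(-2, 2)), -119), Rational(-1, 36835)) = Mul(Mul(Add(8, -5, 4), -119), Rational(-1, 36835)) = Mul(Mul(7, -119), Rational(-1, 36835)) = Mul(-833, Rational(-1, 36835)) = Rational(833, 36835)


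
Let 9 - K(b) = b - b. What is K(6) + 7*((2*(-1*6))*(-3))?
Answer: 261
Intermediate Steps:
K(b) = 9 (K(b) = 9 - (b - b) = 9 - 1*0 = 9 + 0 = 9)
K(6) + 7*((2*(-1*6))*(-3)) = 9 + 7*((2*(-1*6))*(-3)) = 9 + 7*((2*(-6))*(-3)) = 9 + 7*(-12*(-3)) = 9 + 7*36 = 9 + 252 = 261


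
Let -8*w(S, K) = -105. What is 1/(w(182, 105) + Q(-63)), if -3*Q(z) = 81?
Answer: -8/111 ≈ -0.072072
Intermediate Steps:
w(S, K) = 105/8 (w(S, K) = -⅛*(-105) = 105/8)
Q(z) = -27 (Q(z) = -⅓*81 = -27)
1/(w(182, 105) + Q(-63)) = 1/(105/8 - 27) = 1/(-111/8) = -8/111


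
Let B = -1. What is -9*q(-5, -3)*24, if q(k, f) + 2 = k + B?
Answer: 1728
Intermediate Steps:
q(k, f) = -3 + k (q(k, f) = -2 + (k - 1) = -2 + (-1 + k) = -3 + k)
-9*q(-5, -3)*24 = -9*(-3 - 5)*24 = -9*(-8)*24 = 72*24 = 1728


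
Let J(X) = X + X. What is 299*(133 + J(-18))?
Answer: 29003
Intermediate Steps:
J(X) = 2*X
299*(133 + J(-18)) = 299*(133 + 2*(-18)) = 299*(133 - 36) = 299*97 = 29003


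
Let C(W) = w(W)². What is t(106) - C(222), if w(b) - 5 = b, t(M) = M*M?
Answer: -40293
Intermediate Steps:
t(M) = M²
w(b) = 5 + b
C(W) = (5 + W)²
t(106) - C(222) = 106² - (5 + 222)² = 11236 - 1*227² = 11236 - 1*51529 = 11236 - 51529 = -40293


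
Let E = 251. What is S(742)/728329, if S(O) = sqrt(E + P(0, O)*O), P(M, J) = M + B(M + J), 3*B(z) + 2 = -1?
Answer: I*sqrt(491)/728329 ≈ 3.0424e-5*I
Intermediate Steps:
B(z) = -1 (B(z) = -2/3 + (1/3)*(-1) = -2/3 - 1/3 = -1)
P(M, J) = -1 + M (P(M, J) = M - 1 = -1 + M)
S(O) = sqrt(251 - O) (S(O) = sqrt(251 + (-1 + 0)*O) = sqrt(251 - O))
S(742)/728329 = sqrt(251 - 1*742)/728329 = sqrt(251 - 742)*(1/728329) = sqrt(-491)*(1/728329) = (I*sqrt(491))*(1/728329) = I*sqrt(491)/728329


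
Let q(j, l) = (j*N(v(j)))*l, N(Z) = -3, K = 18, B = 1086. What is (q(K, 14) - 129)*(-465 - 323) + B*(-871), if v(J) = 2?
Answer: -248526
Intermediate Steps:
q(j, l) = -3*j*l (q(j, l) = (j*(-3))*l = (-3*j)*l = -3*j*l)
(q(K, 14) - 129)*(-465 - 323) + B*(-871) = (-3*18*14 - 129)*(-465 - 323) + 1086*(-871) = (-756 - 129)*(-788) - 945906 = -885*(-788) - 945906 = 697380 - 945906 = -248526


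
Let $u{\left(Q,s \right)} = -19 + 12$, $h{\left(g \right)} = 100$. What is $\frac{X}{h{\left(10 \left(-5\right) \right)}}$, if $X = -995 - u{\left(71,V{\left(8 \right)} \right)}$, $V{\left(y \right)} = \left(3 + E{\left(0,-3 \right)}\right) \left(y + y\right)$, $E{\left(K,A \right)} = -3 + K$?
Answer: $- \frac{247}{25} \approx -9.88$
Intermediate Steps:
$V{\left(y \right)} = 0$ ($V{\left(y \right)} = \left(3 + \left(-3 + 0\right)\right) \left(y + y\right) = \left(3 - 3\right) 2 y = 0 \cdot 2 y = 0$)
$u{\left(Q,s \right)} = -7$
$X = -988$ ($X = -995 - -7 = -995 + 7 = -988$)
$\frac{X}{h{\left(10 \left(-5\right) \right)}} = - \frac{988}{100} = \left(-988\right) \frac{1}{100} = - \frac{247}{25}$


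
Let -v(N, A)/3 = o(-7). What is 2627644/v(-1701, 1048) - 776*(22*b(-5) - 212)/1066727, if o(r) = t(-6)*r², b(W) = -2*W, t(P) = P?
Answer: 1401486662866/470426607 ≈ 2979.2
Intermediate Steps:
o(r) = -6*r²
v(N, A) = 882 (v(N, A) = -(-18)*(-7)² = -(-18)*49 = -3*(-294) = 882)
2627644/v(-1701, 1048) - 776*(22*b(-5) - 212)/1066727 = 2627644/882 - 776*(22*(-2*(-5)) - 212)/1066727 = 2627644*(1/882) - 776*(22*10 - 212)*(1/1066727) = 1313822/441 - 776*(220 - 212)*(1/1066727) = 1313822/441 - 776*8*(1/1066727) = 1313822/441 - 6208*1/1066727 = 1313822/441 - 6208/1066727 = 1401486662866/470426607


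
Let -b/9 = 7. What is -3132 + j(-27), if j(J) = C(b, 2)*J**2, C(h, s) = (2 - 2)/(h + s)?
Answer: -3132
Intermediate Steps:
b = -63 (b = -9*7 = -63)
C(h, s) = 0 (C(h, s) = 0/(h + s) = 0)
j(J) = 0 (j(J) = 0*J**2 = 0)
-3132 + j(-27) = -3132 + 0 = -3132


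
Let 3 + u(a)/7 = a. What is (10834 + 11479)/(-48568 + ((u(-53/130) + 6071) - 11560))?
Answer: -2900690/7030511 ≈ -0.41259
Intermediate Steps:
u(a) = -21 + 7*a
(10834 + 11479)/(-48568 + ((u(-53/130) + 6071) - 11560)) = (10834 + 11479)/(-48568 + (((-21 + 7*(-53/130)) + 6071) - 11560)) = 22313/(-48568 + (((-21 + 7*(-53*1/130)) + 6071) - 11560)) = 22313/(-48568 + (((-21 + 7*(-53/130)) + 6071) - 11560)) = 22313/(-48568 + (((-21 - 371/130) + 6071) - 11560)) = 22313/(-48568 + ((-3101/130 + 6071) - 11560)) = 22313/(-48568 + (786129/130 - 11560)) = 22313/(-48568 - 716671/130) = 22313/(-7030511/130) = 22313*(-130/7030511) = -2900690/7030511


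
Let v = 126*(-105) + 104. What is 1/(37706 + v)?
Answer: 1/24580 ≈ 4.0683e-5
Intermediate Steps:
v = -13126 (v = -13230 + 104 = -13126)
1/(37706 + v) = 1/(37706 - 13126) = 1/24580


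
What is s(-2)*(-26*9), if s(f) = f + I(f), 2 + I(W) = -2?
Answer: 1404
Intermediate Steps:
I(W) = -4 (I(W) = -2 - 2 = -4)
s(f) = -4 + f (s(f) = f - 4 = -4 + f)
s(-2)*(-26*9) = (-4 - 2)*(-26*9) = -6*(-234) = 1404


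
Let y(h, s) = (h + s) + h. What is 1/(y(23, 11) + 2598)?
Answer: 1/2655 ≈ 0.00037665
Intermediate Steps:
y(h, s) = s + 2*h
1/(y(23, 11) + 2598) = 1/((11 + 2*23) + 2598) = 1/((11 + 46) + 2598) = 1/(57 + 2598) = 1/2655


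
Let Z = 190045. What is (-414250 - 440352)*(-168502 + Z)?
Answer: -18410690886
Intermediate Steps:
(-414250 - 440352)*(-168502 + Z) = (-414250 - 440352)*(-168502 + 190045) = -854602*21543 = -18410690886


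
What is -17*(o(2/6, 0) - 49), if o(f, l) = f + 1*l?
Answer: 2482/3 ≈ 827.33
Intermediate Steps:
o(f, l) = f + l
-17*(o(2/6, 0) - 49) = -17*((2/6 + 0) - 49) = -17*((2*(⅙) + 0) - 49) = -17*((⅓ + 0) - 49) = -17*(⅓ - 49) = -17*(-146/3) = 2482/3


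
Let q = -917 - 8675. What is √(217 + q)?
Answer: 25*I*√15 ≈ 96.825*I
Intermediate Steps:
q = -9592
√(217 + q) = √(217 - 9592) = √(-9375) = 25*I*√15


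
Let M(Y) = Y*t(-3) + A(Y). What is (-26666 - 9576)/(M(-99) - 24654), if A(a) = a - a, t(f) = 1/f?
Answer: 36242/24621 ≈ 1.4720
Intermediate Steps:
A(a) = 0
M(Y) = -Y/3 (M(Y) = Y/(-3) + 0 = Y*(-⅓) + 0 = -Y/3 + 0 = -Y/3)
(-26666 - 9576)/(M(-99) - 24654) = (-26666 - 9576)/(-⅓*(-99) - 24654) = -36242/(33 - 24654) = -36242/(-24621) = -36242*(-1/24621) = 36242/24621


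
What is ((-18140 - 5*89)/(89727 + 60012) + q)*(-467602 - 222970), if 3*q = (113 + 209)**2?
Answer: -3573821217868804/149739 ≈ -2.3867e+10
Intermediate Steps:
q = 103684/3 (q = (113 + 209)**2/3 = (1/3)*322**2 = (1/3)*103684 = 103684/3 ≈ 34561.)
((-18140 - 5*89)/(89727 + 60012) + q)*(-467602 - 222970) = ((-18140 - 5*89)/(89727 + 60012) + 103684/3)*(-467602 - 222970) = ((-18140 - 445)/149739 + 103684/3)*(-690572) = (-18585*1/149739 + 103684/3)*(-690572) = (-6195/49913 + 103684/3)*(-690572) = (5175160907/149739)*(-690572) = -3573821217868804/149739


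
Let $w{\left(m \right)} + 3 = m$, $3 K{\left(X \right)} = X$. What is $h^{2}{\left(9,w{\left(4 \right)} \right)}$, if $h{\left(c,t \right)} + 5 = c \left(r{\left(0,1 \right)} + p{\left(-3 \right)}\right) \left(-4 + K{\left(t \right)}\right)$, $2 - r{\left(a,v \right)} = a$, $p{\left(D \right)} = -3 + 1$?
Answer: $25$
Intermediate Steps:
$K{\left(X \right)} = \frac{X}{3}$
$p{\left(D \right)} = -2$
$r{\left(a,v \right)} = 2 - a$
$w{\left(m \right)} = -3 + m$
$h{\left(c,t \right)} = -5$ ($h{\left(c,t \right)} = -5 + c \left(\left(2 - 0\right) - 2\right) \left(-4 + \frac{t}{3}\right) = -5 + c \left(\left(2 + 0\right) - 2\right) \left(-4 + \frac{t}{3}\right) = -5 + c \left(2 - 2\right) \left(-4 + \frac{t}{3}\right) = -5 + c 0 \left(-4 + \frac{t}{3}\right) = -5 + c 0 = -5 + 0 = -5$)
$h^{2}{\left(9,w{\left(4 \right)} \right)} = \left(-5\right)^{2} = 25$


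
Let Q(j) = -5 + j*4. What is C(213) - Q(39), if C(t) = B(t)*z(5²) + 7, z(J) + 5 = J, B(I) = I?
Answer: 4116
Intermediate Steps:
z(J) = -5 + J
Q(j) = -5 + 4*j
C(t) = 7 + 20*t (C(t) = t*(-5 + 5²) + 7 = t*(-5 + 25) + 7 = t*20 + 7 = 20*t + 7 = 7 + 20*t)
C(213) - Q(39) = (7 + 20*213) - (-5 + 4*39) = (7 + 4260) - (-5 + 156) = 4267 - 1*151 = 4267 - 151 = 4116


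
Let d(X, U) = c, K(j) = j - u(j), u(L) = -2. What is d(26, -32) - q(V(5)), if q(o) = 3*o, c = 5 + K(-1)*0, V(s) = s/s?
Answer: 2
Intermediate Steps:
V(s) = 1
K(j) = 2 + j (K(j) = j - 1*(-2) = j + 2 = 2 + j)
c = 5 (c = 5 + (2 - 1)*0 = 5 + 1*0 = 5 + 0 = 5)
d(X, U) = 5
d(26, -32) - q(V(5)) = 5 - 3 = 2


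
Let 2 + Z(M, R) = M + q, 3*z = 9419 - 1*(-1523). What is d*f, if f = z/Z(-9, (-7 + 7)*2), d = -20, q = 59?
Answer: -27355/18 ≈ -1519.7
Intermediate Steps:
z = 10942/3 (z = (9419 - 1*(-1523))/3 = (9419 + 1523)/3 = (⅓)*10942 = 10942/3 ≈ 3647.3)
Z(M, R) = 57 + M (Z(M, R) = -2 + (M + 59) = -2 + (59 + M) = 57 + M)
f = 5471/72 (f = 10942/(3*(57 - 9)) = (10942/3)/48 = (10942/3)*(1/48) = 5471/72 ≈ 75.986)
d*f = -20*5471/72 = -27355/18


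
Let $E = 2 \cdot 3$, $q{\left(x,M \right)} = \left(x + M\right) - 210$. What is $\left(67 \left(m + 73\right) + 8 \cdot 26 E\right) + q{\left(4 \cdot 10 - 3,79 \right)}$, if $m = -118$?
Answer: $-1861$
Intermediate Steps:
$q{\left(x,M \right)} = -210 + M + x$ ($q{\left(x,M \right)} = \left(M + x\right) - 210 = -210 + M + x$)
$E = 6$
$\left(67 \left(m + 73\right) + 8 \cdot 26 E\right) + q{\left(4 \cdot 10 - 3,79 \right)} = \left(67 \left(-118 + 73\right) + 8 \cdot 26 \cdot 6\right) + \left(-210 + 79 + \left(4 \cdot 10 - 3\right)\right) = \left(67 \left(-45\right) + 208 \cdot 6\right) + \left(-210 + 79 + \left(40 - 3\right)\right) = \left(-3015 + 1248\right) + \left(-210 + 79 + 37\right) = -1767 - 94 = -1861$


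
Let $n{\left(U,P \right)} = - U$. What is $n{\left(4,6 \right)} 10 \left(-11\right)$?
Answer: $440$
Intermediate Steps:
$n{\left(4,6 \right)} 10 \left(-11\right) = \left(-1\right) 4 \cdot 10 \left(-11\right) = \left(-4\right) 10 \left(-11\right) = \left(-40\right) \left(-11\right) = 440$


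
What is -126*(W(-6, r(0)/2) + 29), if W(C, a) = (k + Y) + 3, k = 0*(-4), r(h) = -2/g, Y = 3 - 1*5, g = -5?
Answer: -3780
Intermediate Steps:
Y = -2 (Y = 3 - 5 = -2)
r(h) = ⅖ (r(h) = -2/(-5) = -2*(-⅕) = ⅖)
k = 0
W(C, a) = 1 (W(C, a) = (0 - 2) + 3 = -2 + 3 = 1)
-126*(W(-6, r(0)/2) + 29) = -126*(1 + 29) = -126*30 = -3780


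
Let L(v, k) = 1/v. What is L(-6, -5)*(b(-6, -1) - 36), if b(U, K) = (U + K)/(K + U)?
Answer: 35/6 ≈ 5.8333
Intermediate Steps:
b(U, K) = 1 (b(U, K) = (K + U)/(K + U) = 1)
L(-6, -5)*(b(-6, -1) - 36) = (1 - 36)/(-6) = -⅙*(-35) = 35/6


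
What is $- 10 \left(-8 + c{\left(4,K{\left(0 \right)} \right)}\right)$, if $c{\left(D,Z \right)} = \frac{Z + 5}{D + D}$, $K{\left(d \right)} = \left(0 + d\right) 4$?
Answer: $\frac{295}{4} \approx 73.75$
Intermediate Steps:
$K{\left(d \right)} = 4 d$ ($K{\left(d \right)} = d 4 = 4 d$)
$c{\left(D,Z \right)} = \frac{5 + Z}{2 D}$
$- 10 \left(-8 + c{\left(4,K{\left(0 \right)} \right)}\right) = - 10 \left(-8 + \frac{5 + 4 \cdot 0}{2 \cdot 4}\right) = - 10 \left(-8 + \frac{1}{2} \cdot \frac{1}{4} \left(5 + 0\right)\right) = - 10 \left(-8 + \frac{1}{2} \cdot \frac{1}{4} \cdot 5\right) = - 10 \left(-8 + \frac{5}{8}\right) = \left(-10\right) \left(- \frac{59}{8}\right) = \frac{295}{4}$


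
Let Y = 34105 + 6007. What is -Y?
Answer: -40112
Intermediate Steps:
Y = 40112
-Y = -1*40112 = -40112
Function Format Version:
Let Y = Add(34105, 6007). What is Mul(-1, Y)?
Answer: -40112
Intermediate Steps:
Y = 40112
Mul(-1, Y) = Mul(-1, 40112) = -40112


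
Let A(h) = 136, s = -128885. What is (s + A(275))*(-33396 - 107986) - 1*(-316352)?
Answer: 18203107470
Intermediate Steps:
(s + A(275))*(-33396 - 107986) - 1*(-316352) = (-128885 + 136)*(-33396 - 107986) - 1*(-316352) = -128749*(-141382) + 316352 = 18202791118 + 316352 = 18203107470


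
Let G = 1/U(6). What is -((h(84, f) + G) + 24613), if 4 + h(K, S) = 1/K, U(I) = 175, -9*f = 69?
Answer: -51678937/2100 ≈ -24609.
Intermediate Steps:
f = -23/3 (f = -1/9*69 = -23/3 ≈ -7.6667)
h(K, S) = -4 + 1/K
G = 1/175 ≈ 0.0057143
-((h(84, f) + G) + 24613) = -(((-4 + 1/84) + 1/175) + 24613) = -((-335/84 + 1/175) + 24613) = -(-8363/2100 + 24613) = -1*51678937/2100 = -51678937/2100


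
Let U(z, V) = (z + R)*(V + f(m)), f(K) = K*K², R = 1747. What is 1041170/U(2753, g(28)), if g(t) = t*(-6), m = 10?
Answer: 8009/28800 ≈ 0.27809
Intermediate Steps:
g(t) = -6*t
f(K) = K³
U(z, V) = (1000 + V)*(1747 + z) (U(z, V) = (z + 1747)*(V + 10³) = (1747 + z)*(V + 1000) = (1747 + z)*(1000 + V) = (1000 + V)*(1747 + z))
1041170/U(2753, g(28)) = 1041170/(1747000 + 1000*2753 + 1747*(-6*28) - 6*28*2753) = 1041170/(1747000 + 2753000 + 1747*(-168) - 168*2753) = 1041170/(1747000 + 2753000 - 293496 - 462504) = 1041170/3744000 = 1041170*(1/3744000) = 8009/28800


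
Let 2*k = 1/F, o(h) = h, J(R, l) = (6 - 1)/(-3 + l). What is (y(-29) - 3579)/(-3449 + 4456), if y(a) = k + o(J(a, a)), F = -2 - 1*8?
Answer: -572673/161120 ≈ -3.5543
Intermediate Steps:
J(R, l) = 5/(-3 + l)
F = -10 (F = -2 - 8 = -10)
k = -1/20 (k = (½)/(-10) = (½)*(-⅒) = -1/20 ≈ -0.050000)
y(a) = -1/20 + 5/(-3 + a)
(y(-29) - 3579)/(-3449 + 4456) = ((103 - 1*(-29))/(20*(-3 - 29)) - 3579)/(-3449 + 4456) = ((1/20)*(103 + 29)/(-32) - 3579)/1007 = ((1/20)*(-1/32)*132 - 3579)*(1/1007) = (-33/160 - 3579)*(1/1007) = -572673/160*1/1007 = -572673/161120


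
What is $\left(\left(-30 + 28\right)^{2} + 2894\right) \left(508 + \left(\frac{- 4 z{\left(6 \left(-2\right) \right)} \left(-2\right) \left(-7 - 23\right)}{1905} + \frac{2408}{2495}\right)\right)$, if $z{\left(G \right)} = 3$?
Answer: $\frac{467022773448}{316865} \approx 1.4739 \cdot 10^{6}$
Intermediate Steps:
$\left(\left(-30 + 28\right)^{2} + 2894\right) \left(508 + \left(\frac{- 4 z{\left(6 \left(-2\right) \right)} \left(-2\right) \left(-7 - 23\right)}{1905} + \frac{2408}{2495}\right)\right) = \left(\left(-30 + 28\right)^{2} + 2894\right) \left(508 + \left(\frac{\left(-4\right) 3 \left(-2\right) \left(-7 - 23\right)}{1905} + \frac{2408}{2495}\right)\right) = \left(\left(-2\right)^{2} + 2894\right) \left(508 + \left(\left(-12\right) \left(-2\right) \left(-30\right) \frac{1}{1905} + 2408 \cdot \frac{1}{2495}\right)\right) = \left(4 + 2894\right) \left(508 + \left(24 \left(-30\right) \frac{1}{1905} + \frac{2408}{2495}\right)\right) = 2898 \left(508 + \left(\left(-720\right) \frac{1}{1905} + \frac{2408}{2495}\right)\right) = 2898 \left(508 + \left(- \frac{48}{127} + \frac{2408}{2495}\right)\right) = 2898 \left(508 + \frac{186056}{316865}\right) = 2898 \cdot \frac{161153476}{316865} = \frac{467022773448}{316865}$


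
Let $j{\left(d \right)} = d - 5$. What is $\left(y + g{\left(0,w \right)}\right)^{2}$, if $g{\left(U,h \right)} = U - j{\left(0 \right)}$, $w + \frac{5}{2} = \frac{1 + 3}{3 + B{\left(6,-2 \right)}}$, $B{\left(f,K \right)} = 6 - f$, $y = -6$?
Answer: $1$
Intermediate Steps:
$j{\left(d \right)} = -5 + d$
$w = - \frac{7}{6}$ ($w = - \frac{5}{2} + \frac{1 + 3}{3 + \left(6 - 6\right)} = - \frac{5}{2} + \frac{4}{3 + \left(6 - 6\right)} = - \frac{5}{2} + \frac{4}{3 + 0} = - \frac{5}{2} + \frac{4}{3} = - \frac{7}{6} \approx -1.1667$)
$g{\left(U,h \right)} = 5 + U$ ($g{\left(U,h \right)} = U - \left(-5 + 0\right) = U - -5 = U + 5 = 5 + U$)
$\left(y + g{\left(0,w \right)}\right)^{2} = \left(-6 + \left(5 + 0\right)\right)^{2} = \left(-6 + 5\right)^{2} = \left(-1\right)^{2} = 1$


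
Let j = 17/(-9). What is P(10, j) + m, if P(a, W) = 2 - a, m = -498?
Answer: -506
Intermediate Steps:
j = -17/9 (j = 17*(-1/9) = -17/9 ≈ -1.8889)
P(10, j) + m = (2 - 1*10) - 498 = (2 - 10) - 498 = -8 - 498 = -506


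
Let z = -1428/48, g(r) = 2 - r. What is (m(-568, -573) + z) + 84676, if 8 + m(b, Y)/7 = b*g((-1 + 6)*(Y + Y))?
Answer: -90823367/4 ≈ -2.2706e+7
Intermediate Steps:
m(b, Y) = -56 + 7*b*(2 - 10*Y) (m(b, Y) = -56 + 7*(b*(2 - (-1 + 6)*(Y + Y))) = -56 + 7*(b*(2 - 5*2*Y)) = -56 + 7*(b*(2 - 10*Y)) = -56 + 7*b*(2 - 10*Y))
z = -119/4 (z = (1/48)*(-1428) = -119/4 ≈ -29.750)
(m(-568, -573) + z) + 84676 = ((-56 + 14*(-568) - 70*(-573)*(-568)) - 119/4) + 84676 = ((-56 - 7952 - 22782480) - 119/4) + 84676 = (-22790488 - 119/4) + 84676 = -91162071/4 + 84676 = -90823367/4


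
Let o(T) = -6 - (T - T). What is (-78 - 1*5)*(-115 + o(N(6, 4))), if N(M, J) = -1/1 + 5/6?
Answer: 10043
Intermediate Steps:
N(M, J) = -⅙ (N(M, J) = -1*1 + 5*(⅙) = -1 + ⅚ = -⅙)
o(T) = -6 (o(T) = -6 - 1*0 = -6 + 0 = -6)
(-78 - 1*5)*(-115 + o(N(6, 4))) = (-78 - 1*5)*(-115 - 6) = (-78 - 5)*(-121) = -83*(-121) = 10043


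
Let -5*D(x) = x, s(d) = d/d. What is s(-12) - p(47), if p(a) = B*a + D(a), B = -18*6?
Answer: 25432/5 ≈ 5086.4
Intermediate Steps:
B = -108
s(d) = 1
D(x) = -x/5
p(a) = -541*a/5 (p(a) = -108*a - a/5 = -541*a/5)
s(-12) - p(47) = 1 - (-541)*47/5 = 1 - 1*(-25427/5) = 1 + 25427/5 = 25432/5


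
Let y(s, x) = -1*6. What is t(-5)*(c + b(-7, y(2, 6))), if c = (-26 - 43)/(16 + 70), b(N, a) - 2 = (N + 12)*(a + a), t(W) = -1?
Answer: 5057/86 ≈ 58.802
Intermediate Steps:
y(s, x) = -6
b(N, a) = 2 + 2*a*(12 + N) (b(N, a) = 2 + (N + 12)*(a + a) = 2 + (12 + N)*(2*a) = 2 + 2*a*(12 + N))
c = -69/86 ≈ -0.80233
t(-5)*(c + b(-7, y(2, 6))) = -(-69/86 + (2 + 24*(-6) + 2*(-7)*(-6))) = -(-69/86 + (2 - 144 + 84)) = -(-69/86 - 58) = -1*(-5057/86) = 5057/86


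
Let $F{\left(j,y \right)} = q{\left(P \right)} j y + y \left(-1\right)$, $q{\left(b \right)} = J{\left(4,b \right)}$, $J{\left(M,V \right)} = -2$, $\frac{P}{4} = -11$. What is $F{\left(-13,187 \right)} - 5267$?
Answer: $-592$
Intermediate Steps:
$P = -44$ ($P = 4 \left(-11\right) = -44$)
$q{\left(b \right)} = -2$
$F{\left(j,y \right)} = - y - 2 j y$ ($F{\left(j,y \right)} = - 2 j y + y \left(-1\right) = - 2 j y - y = - y - 2 j y$)
$F{\left(-13,187 \right)} - 5267 = 187 \left(-1 - -26\right) - 5267 = 187 \left(-1 + 26\right) - 5267 = 187 \cdot 25 - 5267 = 4675 - 5267 = -592$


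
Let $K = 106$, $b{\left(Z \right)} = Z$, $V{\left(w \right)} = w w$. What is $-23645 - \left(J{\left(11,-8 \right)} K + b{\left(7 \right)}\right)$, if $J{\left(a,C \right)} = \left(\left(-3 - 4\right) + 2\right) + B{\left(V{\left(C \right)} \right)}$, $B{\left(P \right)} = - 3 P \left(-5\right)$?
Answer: $-124882$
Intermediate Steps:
$V{\left(w \right)} = w^{2}$
$B{\left(P \right)} = 15 P$
$J{\left(a,C \right)} = -5 + 15 C^{2}$ ($J{\left(a,C \right)} = \left(\left(-3 - 4\right) + 2\right) + 15 C^{2} = \left(-7 + 2\right) + 15 C^{2} = -5 + 15 C^{2}$)
$-23645 - \left(J{\left(11,-8 \right)} K + b{\left(7 \right)}\right) = -23645 - \left(\left(-5 + 15 \left(-8\right)^{2}\right) 106 + 7\right) = -23645 - \left(\left(-5 + 15 \cdot 64\right) 106 + 7\right) = -23645 - \left(\left(-5 + 960\right) 106 + 7\right) = -23645 - \left(955 \cdot 106 + 7\right) = -23645 - \left(101230 + 7\right) = -23645 - 101237 = -124882$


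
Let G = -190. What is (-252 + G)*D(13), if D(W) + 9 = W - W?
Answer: 3978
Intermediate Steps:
D(W) = -9 (D(W) = -9 + (W - W) = -9 + 0 = -9)
(-252 + G)*D(13) = (-252 - 190)*(-9) = -442*(-9) = 3978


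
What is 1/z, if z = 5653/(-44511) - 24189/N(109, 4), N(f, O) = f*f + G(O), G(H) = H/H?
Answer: -528879702/1143845525 ≈ -0.46237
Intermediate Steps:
G(H) = 1
N(f, O) = 1 + f² (N(f, O) = f*f + 1 = f² + 1 = 1 + f²)
z = -1143845525/528879702 (z = 5653/(-44511) - 24189/(1 + 109²) = 5653*(-1/44511) - 24189/(1 + 11881) = -5653/44511 - 24189/11882 = -1143845525/528879702 ≈ -2.1628)
1/z = 1/(-1143845525/528879702) = -528879702/1143845525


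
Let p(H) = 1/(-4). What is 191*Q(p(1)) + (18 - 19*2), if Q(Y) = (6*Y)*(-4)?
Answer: 1126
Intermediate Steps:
p(H) = -¼
Q(Y) = -24*Y
191*Q(p(1)) + (18 - 19*2) = 191*(-24*(-¼)) + (18 - 19*2) = 191*6 + (18 - 38) = 1146 - 20 = 1126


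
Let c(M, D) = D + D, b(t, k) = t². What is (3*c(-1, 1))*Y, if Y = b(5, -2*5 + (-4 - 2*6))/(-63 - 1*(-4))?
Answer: -150/59 ≈ -2.5424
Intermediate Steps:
Y = -25/59 (Y = 5²/(-63 - 1*(-4)) = 25/(-63 + 4) = 25/(-59) = 25*(-1/59) = -25/59 ≈ -0.42373)
c(M, D) = 2*D
(3*c(-1, 1))*Y = (3*(2*1))*(-25/59) = (3*2)*(-25/59) = 6*(-25/59) = -150/59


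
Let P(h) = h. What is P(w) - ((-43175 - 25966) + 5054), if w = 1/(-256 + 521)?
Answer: 16983056/265 ≈ 64087.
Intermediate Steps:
w = 1/265 ≈ 0.0037736
P(w) - ((-43175 - 25966) + 5054) = 1/265 - ((-43175 - 25966) + 5054) = 1/265 - (-69141 + 5054) = 1/265 - 1*(-64087) = 1/265 + 64087 = 16983056/265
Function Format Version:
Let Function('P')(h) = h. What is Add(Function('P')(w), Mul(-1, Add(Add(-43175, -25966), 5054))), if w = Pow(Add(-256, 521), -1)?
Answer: Rational(16983056, 265) ≈ 64087.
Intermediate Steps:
w = Rational(1, 265) (w = Pow(265, -1) = Rational(1, 265) ≈ 0.0037736)
Add(Function('P')(w), Mul(-1, Add(Add(-43175, -25966), 5054))) = Add(Rational(1, 265), Mul(-1, Add(Add(-43175, -25966), 5054))) = Add(Rational(1, 265), Mul(-1, Add(-69141, 5054))) = Add(Rational(1, 265), Mul(-1, -64087)) = Add(Rational(1, 265), 64087) = Rational(16983056, 265)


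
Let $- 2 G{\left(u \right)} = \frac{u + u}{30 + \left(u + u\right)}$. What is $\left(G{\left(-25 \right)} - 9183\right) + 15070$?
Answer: $\frac{23543}{4} \approx 5885.8$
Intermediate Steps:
$G{\left(u \right)} = - \frac{u}{30 + 2 u}$ ($G{\left(u \right)} = - \frac{\left(u + u\right) \frac{1}{30 + \left(u + u\right)}}{2} = - \frac{2 u \frac{1}{30 + 2 u}}{2} = - \frac{u}{30 + 2 u}$)
$\left(G{\left(-25 \right)} - 9183\right) + 15070 = \left(\left(-1\right) \left(-25\right) \frac{1}{30 + 2 \left(-25\right)} - 9183\right) + 15070 = \left(\left(-1\right) \left(-25\right) \frac{1}{30 - 50} - 9183\right) + 15070 = \left(\left(-1\right) \left(-25\right) \frac{1}{-20} - 9183\right) + 15070 = \left(\left(-1\right) \left(-25\right) \left(- \frac{1}{20}\right) - 9183\right) + 15070 = \left(- \frac{5}{4} - 9183\right) + 15070 = - \frac{36737}{4} + 15070 = \frac{23543}{4}$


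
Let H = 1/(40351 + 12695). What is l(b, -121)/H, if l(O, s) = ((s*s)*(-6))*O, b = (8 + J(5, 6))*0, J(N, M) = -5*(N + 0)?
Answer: 0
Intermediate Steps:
J(N, M) = -5*N
b = 0 (b = (8 - 5*5)*0 = (8 - 25)*0 = -17*0 = 0)
l(O, s) = -6*O*s² (l(O, s) = (s²*(-6))*O = (-6*s²)*O = -6*O*s²)
H = 1/53046 ≈ 1.8852e-5
l(b, -121)/H = (-6*0*(-121)²)/(1/53046) = -6*0*14641*53046 = 0*53046 = 0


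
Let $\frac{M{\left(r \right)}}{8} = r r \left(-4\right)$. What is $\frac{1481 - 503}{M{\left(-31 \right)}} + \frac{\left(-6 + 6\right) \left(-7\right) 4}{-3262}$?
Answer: $- \frac{489}{15376} \approx -0.031803$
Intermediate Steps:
$M{\left(r \right)} = - 32 r^{2}$ ($M{\left(r \right)} = 8 r r \left(-4\right) = 8 r^{2} \left(-4\right) = 8 \left(- 4 r^{2}\right) = - 32 r^{2}$)
$\frac{1481 - 503}{M{\left(-31 \right)}} + \frac{\left(-6 + 6\right) \left(-7\right) 4}{-3262} = \frac{1481 - 503}{\left(-32\right) \left(-31\right)^{2}} + \frac{\left(-6 + 6\right) \left(-7\right) 4}{-3262} = \frac{978}{\left(-32\right) 961} + 0 \left(-7\right) 4 \left(- \frac{1}{3262}\right) = \frac{978}{-30752} + 0 \cdot 4 \left(- \frac{1}{3262}\right) = 978 \left(- \frac{1}{30752}\right) + 0 \left(- \frac{1}{3262}\right) = - \frac{489}{15376} + 0 = - \frac{489}{15376}$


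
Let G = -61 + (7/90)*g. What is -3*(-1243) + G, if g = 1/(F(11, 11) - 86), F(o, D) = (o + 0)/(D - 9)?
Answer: 3796379/1035 ≈ 3668.0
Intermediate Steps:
F(o, D) = o/(-9 + D)
g = -2/161 (g = 1/(11/(-9 + 11) - 86) = 1/(11/2 - 86) = 1/(-161/2) = -2/161 ≈ -0.012422)
G = -63136/1035 (G = -61 + (7/90)*(-2/161) = -61 - 1/1035 = -63136/1035 ≈ -61.001)
-3*(-1243) + G = -3*(-1243) - 63136/1035 = 3729 - 63136/1035 = 3796379/1035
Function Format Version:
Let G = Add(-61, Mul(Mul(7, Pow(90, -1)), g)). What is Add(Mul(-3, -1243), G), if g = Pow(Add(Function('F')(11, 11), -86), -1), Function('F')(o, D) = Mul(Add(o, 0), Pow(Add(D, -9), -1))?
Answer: Rational(3796379, 1035) ≈ 3668.0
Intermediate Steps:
Function('F')(o, D) = Mul(o, Pow(Add(-9, D), -1))
g = Rational(-2, 161) (g = Pow(Add(Mul(11, Pow(Add(-9, 11), -1)), -86), -1) = Pow(Add(Mul(11, Pow(2, -1)), -86), -1) = Pow(Add(Mul(11, Rational(1, 2)), -86), -1) = Pow(Add(Rational(11, 2), -86), -1) = Pow(Rational(-161, 2), -1) = Rational(-2, 161) ≈ -0.012422)
G = Rational(-63136, 1035) (G = Add(-61, Mul(Mul(7, Pow(90, -1)), Rational(-2, 161))) = Add(-61, Mul(Mul(7, Rational(1, 90)), Rational(-2, 161))) = Add(-61, Mul(Rational(7, 90), Rational(-2, 161))) = Add(-61, Rational(-1, 1035)) = Rational(-63136, 1035) ≈ -61.001)
Add(Mul(-3, -1243), G) = Add(Mul(-3, -1243), Rational(-63136, 1035)) = Add(3729, Rational(-63136, 1035)) = Rational(3796379, 1035)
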